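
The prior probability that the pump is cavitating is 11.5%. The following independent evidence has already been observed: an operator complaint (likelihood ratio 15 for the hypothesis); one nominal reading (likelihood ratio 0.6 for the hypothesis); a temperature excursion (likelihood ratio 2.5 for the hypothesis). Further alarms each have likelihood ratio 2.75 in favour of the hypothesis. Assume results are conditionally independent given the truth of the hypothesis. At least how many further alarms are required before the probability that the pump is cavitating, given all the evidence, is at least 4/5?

Prior odds = 0.115/0.885 = 23/177.
Combined Bayes factor of the evidence already in hand = 15 × 0.6 × 2.5 = 22.5.
Odds after that evidence = (23/177) × 22.5 = 345/118.
Target odds = 0.8/0.2 = 4.
Need 2.75ⁿ ≥ 4 ÷ (345/118) = 472/345.
2.75¹ = 2.75, which meets the required 472/345; so n = 1.

1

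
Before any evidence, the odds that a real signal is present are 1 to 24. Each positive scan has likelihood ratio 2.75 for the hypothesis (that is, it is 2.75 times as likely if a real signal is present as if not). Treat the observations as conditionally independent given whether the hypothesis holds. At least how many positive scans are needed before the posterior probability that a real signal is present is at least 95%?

7

Prior odds = 1/24.
Likelihood ratio per positive scan = 2.75.
Target posterior odds = 0.95/0.05 = 19.
Require 2.75ⁿ ≥ 19 ÷ (1/24) = 456.
2.75⁶ = 1771561/4096 falls short of 456 but 2.75⁷ = 19487171/16384 reaches it, so n = 7.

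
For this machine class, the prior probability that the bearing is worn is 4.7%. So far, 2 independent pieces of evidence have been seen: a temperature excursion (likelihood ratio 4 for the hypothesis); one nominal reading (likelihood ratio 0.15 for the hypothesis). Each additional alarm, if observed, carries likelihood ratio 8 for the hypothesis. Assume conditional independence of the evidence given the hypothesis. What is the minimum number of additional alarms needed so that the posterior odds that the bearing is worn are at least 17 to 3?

3

Prior odds = 0.047/0.953 = 47/953.
Combined Bayes factor of the evidence already in hand = 4 × 0.15 = 0.6.
Odds after that evidence = (47/953) × 0.6 = 141/4765.
Target odds = 17/3.
Need 8ⁿ ≥ 17/3 ÷ (141/4765) = 81005/423.
8² = 64 falls short of 81005/423 but 8³ = 512 reaches it, so n = 3.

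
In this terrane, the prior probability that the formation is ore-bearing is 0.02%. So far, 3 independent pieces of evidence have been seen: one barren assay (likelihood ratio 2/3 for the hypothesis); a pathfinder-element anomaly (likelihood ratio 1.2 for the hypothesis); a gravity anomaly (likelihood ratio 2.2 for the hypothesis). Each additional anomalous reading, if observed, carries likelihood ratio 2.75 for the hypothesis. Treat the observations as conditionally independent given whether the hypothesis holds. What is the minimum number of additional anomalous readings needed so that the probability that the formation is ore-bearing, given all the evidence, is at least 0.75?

9

Prior odds = 0.0002/0.9998 = 1/4999.
Combined Bayes factor of the evidence already in hand = (2/3) × 1.2 × 2.2 = 1.76.
Odds after that evidence = (1/4999) × 1.76 = 44/124975.
Target odds = 0.75/0.25 = 3.
Need 2.75ⁿ ≥ 3 ÷ (44/124975) = 374925/44.
2.75⁸ = 214358881/65536 falls short of 374925/44 but 2.75⁹ ≈8994.86 reaches it, so n = 9.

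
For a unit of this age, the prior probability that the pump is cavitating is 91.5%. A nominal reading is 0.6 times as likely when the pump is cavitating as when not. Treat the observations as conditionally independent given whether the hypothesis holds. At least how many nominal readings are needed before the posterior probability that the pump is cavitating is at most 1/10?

Prior odds = 0.915/0.085 = 183/17.
Likelihood ratio per nominal reading = 0.6.
Target posterior odds = 0.1/0.9 = 1/9.
Require 0.6ⁿ ≤ 1/9 ÷ (183/17) = 17/1647.
0.6⁸ = 6561/390625 is still above 17/1647 but 0.6⁹ = 19683/1953125 is at or below it, so n = 9.

9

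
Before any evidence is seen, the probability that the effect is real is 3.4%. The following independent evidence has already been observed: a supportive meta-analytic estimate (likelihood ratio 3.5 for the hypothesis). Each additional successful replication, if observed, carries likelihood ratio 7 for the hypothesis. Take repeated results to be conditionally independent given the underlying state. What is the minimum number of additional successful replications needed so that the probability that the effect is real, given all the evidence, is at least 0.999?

5

Prior odds = 0.034/0.966 = 17/483.
Bayes factor of the evidence already in hand = 3.5.
Odds after that evidence = (17/483) × 3.5 = 17/138.
Target odds = 0.999/0.001 = 999.
Need 7ⁿ ≥ 999 ÷ (17/138) = 137862/17.
7⁴ = 2401 falls short of 137862/17 but 7⁵ = 16807 reaches it, so n = 5.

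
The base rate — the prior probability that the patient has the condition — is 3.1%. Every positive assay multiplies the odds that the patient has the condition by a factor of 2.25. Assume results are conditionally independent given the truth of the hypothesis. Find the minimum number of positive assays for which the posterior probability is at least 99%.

10

Prior odds = 0.031/0.969 = 31/969.
Likelihood ratio per positive assay = 2.25.
Target odds: 0.99 ÷ 0.01 = 99.
Need (31/969) × 2.25ⁿ ≥ 99, i.e. 2.25ⁿ ≥ 95931/31.
2.25⁹ = 387420489/262144 falls short of 95931/31 but 2.25¹⁰ ≈3325.26 reaches it, so n = 10.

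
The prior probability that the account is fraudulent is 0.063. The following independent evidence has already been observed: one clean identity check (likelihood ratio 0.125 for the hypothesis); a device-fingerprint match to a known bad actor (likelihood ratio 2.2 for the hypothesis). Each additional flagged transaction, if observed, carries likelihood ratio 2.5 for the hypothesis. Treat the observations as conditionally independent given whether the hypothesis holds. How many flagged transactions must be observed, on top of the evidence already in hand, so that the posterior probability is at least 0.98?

9

Prior odds = 0.063/0.937 = 63/937.
Combined Bayes factor of the evidence already in hand = 0.125 × 2.2 = 0.275.
Odds after that evidence = (63/937) × 0.275 = 693/37480.
Target odds = 0.98/0.02 = 49.
Need 2.5ⁿ ≥ 49 ÷ (693/37480) = 262360/99.
2.5⁸ = 390625/256 falls short of 262360/99 but 2.5⁹ = 1953125/512 reaches it, so n = 9.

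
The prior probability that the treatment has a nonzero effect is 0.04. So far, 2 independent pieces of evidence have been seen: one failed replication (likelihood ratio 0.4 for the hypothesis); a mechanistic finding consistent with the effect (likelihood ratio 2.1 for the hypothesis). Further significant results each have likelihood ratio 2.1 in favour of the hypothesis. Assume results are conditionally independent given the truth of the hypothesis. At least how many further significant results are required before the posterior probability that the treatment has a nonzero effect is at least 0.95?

Prior odds = 0.04/0.96 = 1/24.
Combined Bayes factor of the evidence already in hand = 0.4 × 2.1 = 0.84.
Odds after that evidence = (1/24) × 0.84 = 0.035.
Target odds = 0.95/0.05 = 19.
Need 2.1ⁿ ≥ 19 ÷ 0.035 = 3800/7.
2.1⁸ ≈378.229 falls short of 3800/7 but 2.1⁹ ≈794.28 reaches it, so n = 9.

9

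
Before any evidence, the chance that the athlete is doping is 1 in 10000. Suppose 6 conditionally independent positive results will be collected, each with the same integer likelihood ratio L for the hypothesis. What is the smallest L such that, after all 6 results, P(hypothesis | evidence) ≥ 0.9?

7

Prior odds = 0.0001/0.9999 = 1/9999.
Target odds = 0.9/0.1 = 9.
Need L⁶ ≥ 9 ÷ (1/9999) = 89991.
6⁶ = 46656 < 89991 ≤ 117649 = 7⁶, so L = 7.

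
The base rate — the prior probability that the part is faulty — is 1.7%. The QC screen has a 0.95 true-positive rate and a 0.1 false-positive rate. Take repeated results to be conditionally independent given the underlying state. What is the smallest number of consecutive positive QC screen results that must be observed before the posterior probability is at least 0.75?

3

Prior odds: 0.017 ÷ 0.983 = 17/983.
Likelihood ratio of a positive result = 0.95/0.1 = 9.5.
Target odds: 0.75 ÷ 0.25 = 3.
Require 9.5ⁿ ≥ 3 ÷ (17/983) = 2949/17.
9.5² = 90.25 falls short of 2949/17 but 9.5³ = 857.375 reaches it, so n = 3.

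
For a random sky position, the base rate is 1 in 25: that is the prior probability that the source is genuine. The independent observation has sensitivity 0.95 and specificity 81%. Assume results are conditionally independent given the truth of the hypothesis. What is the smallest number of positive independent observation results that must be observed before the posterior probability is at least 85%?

4

Prior odds = 0.04/0.96 = 1/24.
False-positive rate = 1 − 0.81 = 0.19; likelihood ratio of a positive = 0.95/0.19 = 5.
Target posterior odds = 0.85/0.15 = 17/3.
Require 5ⁿ ≥ 17/3 ÷ (1/24) = 136.
5³ = 125 falls short of 136 but 5⁴ = 625 reaches it, so n = 4.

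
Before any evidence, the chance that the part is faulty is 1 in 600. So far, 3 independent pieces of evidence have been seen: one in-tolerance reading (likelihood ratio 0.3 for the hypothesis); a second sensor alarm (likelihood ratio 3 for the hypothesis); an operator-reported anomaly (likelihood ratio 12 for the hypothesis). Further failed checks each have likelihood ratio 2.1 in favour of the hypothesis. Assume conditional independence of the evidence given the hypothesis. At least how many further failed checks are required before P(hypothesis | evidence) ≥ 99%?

Prior odds = (1/600)/(599/600) = 1/599.
Combined Bayes factor of the evidence already in hand = 0.3 × 3 × 12 = 10.8.
Odds after that evidence = (1/599) × 10.8 = 54/2995.
Target odds = 0.99/0.01 = 99.
Need 2.1ⁿ ≥ 99 ÷ (54/2995) = 32945/6.
2.1¹¹ ≈3502.78 falls short of 32945/6 but 2.1¹² ≈7355.83 reaches it, so n = 12.

12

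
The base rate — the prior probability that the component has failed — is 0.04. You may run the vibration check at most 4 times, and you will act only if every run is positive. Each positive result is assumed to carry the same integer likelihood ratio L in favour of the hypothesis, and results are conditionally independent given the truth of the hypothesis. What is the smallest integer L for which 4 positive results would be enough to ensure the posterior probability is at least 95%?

5

Prior odds = 0.04/0.96 = 1/24.
Target odds = 0.95/0.05 = 19.
Need L⁴ ≥ 19 ÷ (1/24) = 456.
4⁴ = 256 < 456 ≤ 625 = 5⁴, so L = 5.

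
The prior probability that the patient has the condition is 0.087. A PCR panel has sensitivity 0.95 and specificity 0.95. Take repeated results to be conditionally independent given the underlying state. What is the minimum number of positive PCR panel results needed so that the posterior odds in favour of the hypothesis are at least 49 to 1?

3

Prior odds: 0.087 ÷ 0.913 = 87/913.
False-positive rate = 1 − 0.95 = 0.05; likelihood ratio of a positive = 0.95/0.05 = 19.
Target odds = 49.
Require 19ⁿ ≥ 49 ÷ (87/913) = 44737/87.
19² = 361 falls short of 44737/87 but 19³ = 6859 reaches it, so n = 3.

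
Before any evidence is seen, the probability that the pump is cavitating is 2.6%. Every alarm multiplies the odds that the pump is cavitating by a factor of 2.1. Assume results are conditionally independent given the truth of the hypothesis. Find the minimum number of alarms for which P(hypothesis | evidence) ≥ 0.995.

Prior odds = 0.026/0.974 = 13/487.
Likelihood ratio per alarm = 2.1.
Target odds: 0.995 ÷ 0.005 = 199.
Need (13/487) × 2.1ⁿ ≥ 199, i.e. 2.1ⁿ ≥ 96913/13.
2.1¹² ≈7355.83 falls short of 96913/13 but 2.1¹³ ≈15447.2 reaches it, so n = 13.

13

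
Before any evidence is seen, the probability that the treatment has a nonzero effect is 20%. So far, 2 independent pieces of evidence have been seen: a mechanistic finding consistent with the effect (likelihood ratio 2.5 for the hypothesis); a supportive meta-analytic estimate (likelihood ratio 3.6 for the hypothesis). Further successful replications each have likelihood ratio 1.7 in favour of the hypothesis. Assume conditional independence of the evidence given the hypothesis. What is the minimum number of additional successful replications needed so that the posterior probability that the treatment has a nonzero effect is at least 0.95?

Prior odds = 0.2/0.8 = 0.25.
Combined Bayes factor of the evidence already in hand = 2.5 × 3.6 = 9.
Odds after that evidence = 0.25 × 9 = 2.25.
Target odds = 0.95/0.05 = 19.
Need 1.7ⁿ ≥ 19 ÷ 2.25 = 76/9.
1.7⁴ = 8.3521 falls short of 76/9 but 1.7⁵ = 1419857/100000 reaches it, so n = 5.

5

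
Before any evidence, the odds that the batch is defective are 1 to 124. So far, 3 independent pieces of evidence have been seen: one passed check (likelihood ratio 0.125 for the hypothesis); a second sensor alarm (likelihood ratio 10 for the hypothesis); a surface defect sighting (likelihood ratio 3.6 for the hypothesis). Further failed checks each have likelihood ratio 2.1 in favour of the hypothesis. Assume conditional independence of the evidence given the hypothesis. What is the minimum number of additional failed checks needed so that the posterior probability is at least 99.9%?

14

Prior odds = 1/124.
Combined Bayes factor of the evidence already in hand = 0.125 × 10 × 3.6 = 4.5.
Odds after that evidence = (1/124) × 4.5 = 9/248.
Target odds = 0.999/0.001 = 999.
Need 2.1ⁿ ≥ 999 ÷ (9/248) = 27528.
2.1¹³ ≈15447.2 falls short of 27528 but 2.1¹⁴ ≈32439.2 reaches it, so n = 14.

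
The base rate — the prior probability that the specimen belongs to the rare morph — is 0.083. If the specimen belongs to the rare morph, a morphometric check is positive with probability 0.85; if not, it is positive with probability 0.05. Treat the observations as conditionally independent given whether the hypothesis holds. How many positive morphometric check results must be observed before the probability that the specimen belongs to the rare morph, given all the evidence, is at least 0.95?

Prior odds = 0.083/0.917 = 83/917.
Likelihood ratio of a positive = 0.85/0.05 = 17.
Target odds: 0.95 ÷ 0.05 = 19.
Require 17ⁿ ≥ 19 ÷ (83/917) = 17423/83.
17¹ = 17 falls short of 17423/83 but 17² = 289 reaches it, so n = 2.

2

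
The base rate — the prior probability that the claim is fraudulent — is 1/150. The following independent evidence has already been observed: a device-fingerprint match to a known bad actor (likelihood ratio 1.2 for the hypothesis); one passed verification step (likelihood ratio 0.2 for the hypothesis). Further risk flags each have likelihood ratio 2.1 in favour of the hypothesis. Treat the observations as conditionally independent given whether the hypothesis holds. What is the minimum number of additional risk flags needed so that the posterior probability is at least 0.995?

16

Prior odds = (1/150)/(149/150) = 1/149.
Combined Bayes factor of the evidence already in hand = 1.2 × 0.2 = 0.24.
Odds after that evidence = (1/149) × 0.24 = 6/3725.
Target odds = 0.995/0.005 = 199.
Need 2.1ⁿ ≥ 199 ÷ (6/3725) = 741275/6.
2.1¹⁵ ≈68122.3 falls short of 741275/6 but 2.1¹⁶ ≈143057 reaches it, so n = 16.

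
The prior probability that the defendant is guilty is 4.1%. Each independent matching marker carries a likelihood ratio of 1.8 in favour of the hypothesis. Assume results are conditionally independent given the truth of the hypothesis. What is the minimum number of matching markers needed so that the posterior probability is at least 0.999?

18

Prior odds = 0.041/0.959 = 41/959.
Likelihood ratio per matching marker = 1.8.
Target odds: 0.999 ÷ 0.001 = 999.
Need (41/959) × 1.8ⁿ ≥ 999, i.e. 1.8ⁿ ≥ 958041/41.
1.8¹⁷ ≈21859.1 falls short of 958041/41 but 1.8¹⁸ ≈39346.4 reaches it, so n = 18.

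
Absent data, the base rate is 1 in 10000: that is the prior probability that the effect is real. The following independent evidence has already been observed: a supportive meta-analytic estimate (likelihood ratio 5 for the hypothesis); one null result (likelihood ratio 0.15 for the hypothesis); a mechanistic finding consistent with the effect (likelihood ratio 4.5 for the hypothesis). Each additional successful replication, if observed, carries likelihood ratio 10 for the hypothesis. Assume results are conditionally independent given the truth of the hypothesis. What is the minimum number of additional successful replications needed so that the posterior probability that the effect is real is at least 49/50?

6

Prior odds = 0.0001/0.9999 = 1/9999.
Combined Bayes factor of the evidence already in hand = 5 × 0.15 × 4.5 = 3.375.
Odds after that evidence = (1/9999) × 3.375 = 3/8888.
Target odds = 0.98/0.02 = 49.
Need 10ⁿ ≥ 49 ÷ (3/8888) = 435512/3.
10⁵ = 100000 falls short of 435512/3 but 10⁶ = 1000000 reaches it, so n = 6.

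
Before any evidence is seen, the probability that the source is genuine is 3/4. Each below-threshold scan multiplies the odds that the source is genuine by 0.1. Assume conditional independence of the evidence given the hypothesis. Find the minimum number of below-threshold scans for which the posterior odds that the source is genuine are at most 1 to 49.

Prior odds: 0.75 ÷ 0.25 = 3.
Likelihood ratio per below-threshold scan = 0.1.
Target odds = 1/49.
Need 3 × 0.1ⁿ ≤ 1/49, i.e. 0.1ⁿ ≤ 1/147.
0.1² = 0.01 is still above 1/147 but 0.1³ = 0.001 is at or below it, so n = 3.

3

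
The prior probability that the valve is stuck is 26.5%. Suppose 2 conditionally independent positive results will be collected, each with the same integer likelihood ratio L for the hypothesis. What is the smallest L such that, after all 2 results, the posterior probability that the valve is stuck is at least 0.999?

Prior odds = 0.265/0.735 = 53/147.
Target odds = 0.999/0.001 = 999.
Need L² ≥ 999 ÷ (53/147) = 146853/53.
52² = 2704 < 146853/53 ≤ 2809 = 53², so L = 53.

53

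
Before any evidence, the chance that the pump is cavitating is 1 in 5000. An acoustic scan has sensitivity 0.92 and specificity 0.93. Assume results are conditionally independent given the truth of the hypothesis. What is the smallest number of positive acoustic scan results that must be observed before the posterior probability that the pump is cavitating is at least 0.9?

5

Prior odds = 0.0002/0.9998 = 1/4999.
False-positive rate = 1 − 0.93 = 0.07; likelihood ratio of a positive = 0.92/0.07 = 92/7.
Target odds: 0.9 ÷ 0.1 = 9.
Need (1/4999) × (92/7)ⁿ ≥ 9, i.e. (92/7)ⁿ ≥ 44991.
(92/7)⁴ = 71639296/2401 falls short of 44991 but (92/7)⁵ ≈392147 reaches it, so n = 5.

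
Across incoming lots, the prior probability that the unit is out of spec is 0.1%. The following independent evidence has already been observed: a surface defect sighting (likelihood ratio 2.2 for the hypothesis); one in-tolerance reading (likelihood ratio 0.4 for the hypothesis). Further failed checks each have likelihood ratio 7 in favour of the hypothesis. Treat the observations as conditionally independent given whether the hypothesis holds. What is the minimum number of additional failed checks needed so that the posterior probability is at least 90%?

Prior odds = 0.001/0.999 = 1/999.
Combined Bayes factor of the evidence already in hand = 2.2 × 0.4 = 0.88.
Odds after that evidence = (1/999) × 0.88 = 22/24975.
Target odds = 0.9/0.1 = 9.
Need 7ⁿ ≥ 9 ÷ (22/24975) = 224775/22.
7⁴ = 2401 falls short of 224775/22 but 7⁵ = 16807 reaches it, so n = 5.

5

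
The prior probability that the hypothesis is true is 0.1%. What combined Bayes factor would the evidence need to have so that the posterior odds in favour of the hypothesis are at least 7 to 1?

6993

Prior odds = 0.001/0.999 = 1/999.
Target odds = 7.
Required Bayes factor = 7 ÷ (1/999) = 6993.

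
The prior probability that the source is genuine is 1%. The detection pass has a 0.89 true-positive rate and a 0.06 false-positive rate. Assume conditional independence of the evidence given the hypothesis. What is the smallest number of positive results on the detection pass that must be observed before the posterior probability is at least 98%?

Prior odds: 0.01 ÷ 0.99 = 1/99.
Likelihood ratio of a positive result = 0.89/0.06 = 89/6.
Target odds: 0.98 ÷ 0.02 = 49.
Need (1/99) × (89/6)ⁿ ≥ 49, i.e. (89/6)ⁿ ≥ 4851.
(89/6)³ = 704969/216 falls short of 4851 but (89/6)⁴ = 62742241/1296 reaches it, so n = 4.

4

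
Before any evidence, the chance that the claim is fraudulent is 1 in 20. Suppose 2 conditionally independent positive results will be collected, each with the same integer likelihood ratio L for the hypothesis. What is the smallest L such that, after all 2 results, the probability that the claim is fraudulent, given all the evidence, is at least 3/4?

8

Prior odds = 0.05/0.95 = 1/19.
Target odds = 0.75/0.25 = 3.
Need L² ≥ 3 ÷ (1/19) = 57.
7² = 49 < 57 ≤ 64 = 8², so L = 8.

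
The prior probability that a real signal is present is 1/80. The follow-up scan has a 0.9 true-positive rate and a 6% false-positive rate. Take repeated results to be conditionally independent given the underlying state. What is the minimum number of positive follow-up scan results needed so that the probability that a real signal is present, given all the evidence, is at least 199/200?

4

Prior odds: 0.0125 ÷ 0.9875 = 1/79.
Likelihood ratio of a positive result = 0.9/0.06 = 15.
Target posterior odds = 0.995/0.005 = 199.
Require 15ⁿ ≥ 199 ÷ (1/79) = 15721.
15³ = 3375 falls short of 15721 but 15⁴ = 50625 reaches it, so n = 4.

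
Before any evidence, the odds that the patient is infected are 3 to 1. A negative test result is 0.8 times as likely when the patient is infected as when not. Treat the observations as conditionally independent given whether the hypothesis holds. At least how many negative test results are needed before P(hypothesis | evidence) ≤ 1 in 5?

Prior odds = 3.
Likelihood ratio per negative test result = 0.8.
Target posterior odds = 0.2/0.8 = 0.25.
Need 3 × 0.8ⁿ ≤ 0.25, i.e. 0.8ⁿ ≤ 1/12.
0.8¹¹ = 4194304/48828125 is still above 1/12 but 0.8¹² = 16777216/244140625 is at or below it, so n = 12.

12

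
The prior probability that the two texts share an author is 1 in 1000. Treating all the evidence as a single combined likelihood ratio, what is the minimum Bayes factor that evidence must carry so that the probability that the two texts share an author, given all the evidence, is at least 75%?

2997

Prior odds = 0.001/0.999 = 1/999.
Target odds = 0.75/0.25 = 3.
Required Bayes factor = 3 ÷ (1/999) = 2997.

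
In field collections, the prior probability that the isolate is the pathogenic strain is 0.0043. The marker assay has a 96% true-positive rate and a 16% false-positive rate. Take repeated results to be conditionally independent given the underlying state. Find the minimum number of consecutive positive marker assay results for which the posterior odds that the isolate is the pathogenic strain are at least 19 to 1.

5

Prior odds: 0.0043 ÷ 0.9957 = 43/9957.
Likelihood ratio of a positive result = 0.96/0.16 = 6.
Target odds = 19.
Require 6ⁿ ≥ 19 ÷ (43/9957) = 189183/43.
6⁴ = 1296 falls short of 189183/43 but 6⁵ = 7776 reaches it, so n = 5.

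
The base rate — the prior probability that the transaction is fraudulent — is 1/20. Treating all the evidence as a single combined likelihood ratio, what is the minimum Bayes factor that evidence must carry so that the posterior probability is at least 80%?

Prior odds = 0.05/0.95 = 1/19.
Target odds = 0.8/0.2 = 4.
Required Bayes factor = 4 ÷ (1/19) = 76.

76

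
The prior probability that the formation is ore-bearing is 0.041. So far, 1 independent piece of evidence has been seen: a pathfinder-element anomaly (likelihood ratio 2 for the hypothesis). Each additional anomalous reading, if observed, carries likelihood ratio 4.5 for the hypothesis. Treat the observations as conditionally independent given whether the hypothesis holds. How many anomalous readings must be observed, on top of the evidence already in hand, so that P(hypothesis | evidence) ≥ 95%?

4

Prior odds = 0.041/0.959 = 41/959.
Bayes factor of the evidence already in hand = 2.
Odds after that evidence = (41/959) × 2 = 82/959.
Target odds = 0.95/0.05 = 19.
Need 4.5ⁿ ≥ 19 ÷ (82/959) = 18221/82.
4.5³ = 91.125 falls short of 18221/82 but 4.5⁴ = 410.0625 reaches it, so n = 4.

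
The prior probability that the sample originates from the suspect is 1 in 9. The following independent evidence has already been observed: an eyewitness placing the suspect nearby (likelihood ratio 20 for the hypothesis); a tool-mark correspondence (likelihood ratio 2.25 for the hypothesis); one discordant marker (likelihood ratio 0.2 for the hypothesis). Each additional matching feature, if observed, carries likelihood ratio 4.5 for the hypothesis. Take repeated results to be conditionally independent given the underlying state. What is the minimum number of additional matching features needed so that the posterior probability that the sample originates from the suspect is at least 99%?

Prior odds = (1/9)/(8/9) = 0.125.
Combined Bayes factor of the evidence already in hand = 20 × 2.25 × 0.2 = 9.
Odds after that evidence = 0.125 × 9 = 1.125.
Target odds = 0.99/0.01 = 99.
Need 4.5ⁿ ≥ 99 ÷ 1.125 = 88.
4.5² = 20.25 falls short of 88 but 4.5³ = 91.125 reaches it, so n = 3.

3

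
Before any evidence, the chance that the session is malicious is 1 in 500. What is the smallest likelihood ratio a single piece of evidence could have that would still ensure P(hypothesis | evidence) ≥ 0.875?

3493

Prior odds = 0.002/0.998 = 1/499.
Target odds = 0.875/0.125 = 7.
Required Bayes factor = 7 ÷ (1/499) = 3493.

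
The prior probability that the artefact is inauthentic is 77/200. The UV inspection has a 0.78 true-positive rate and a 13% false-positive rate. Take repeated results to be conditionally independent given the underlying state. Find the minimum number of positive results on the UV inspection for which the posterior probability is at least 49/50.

Prior odds = 0.385/0.615 = 77/123.
Likelihood ratio of a positive result = 0.78/0.13 = 6.
Target posterior odds = 0.98/0.02 = 49.
Require 6ⁿ ≥ 49 ÷ (77/123) = 861/11.
6² = 36 falls short of 861/11 but 6³ = 216 reaches it, so n = 3.

3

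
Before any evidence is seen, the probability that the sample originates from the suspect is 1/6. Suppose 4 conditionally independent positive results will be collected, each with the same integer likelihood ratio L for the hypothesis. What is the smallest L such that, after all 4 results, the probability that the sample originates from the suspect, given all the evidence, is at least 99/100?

5

Prior odds = (1/6)/(5/6) = 0.2.
Target odds = 0.99/0.01 = 99.
Need L⁴ ≥ 99 ÷ 0.2 = 495.
4⁴ = 256 < 495 ≤ 625 = 5⁴, so L = 5.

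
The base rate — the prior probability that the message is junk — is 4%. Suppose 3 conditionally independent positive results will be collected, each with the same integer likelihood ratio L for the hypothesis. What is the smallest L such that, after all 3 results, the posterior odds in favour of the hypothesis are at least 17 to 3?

Prior odds = 0.04/0.96 = 1/24.
Target odds = 17/3.
Need L³ ≥ 17/3 ÷ (1/24) = 136.
5³ = 125 < 136 ≤ 216 = 6³, so L = 6.

6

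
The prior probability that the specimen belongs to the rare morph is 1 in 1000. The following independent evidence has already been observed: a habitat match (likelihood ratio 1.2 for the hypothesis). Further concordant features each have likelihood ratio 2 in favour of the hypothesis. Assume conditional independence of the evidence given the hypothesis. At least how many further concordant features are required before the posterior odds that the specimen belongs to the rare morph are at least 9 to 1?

Prior odds = 0.001/0.999 = 1/999.
Bayes factor of the evidence already in hand = 1.2.
Odds after that evidence = (1/999) × 1.2 = 2/1665.
Target odds = 9.
Need 2ⁿ ≥ 9 ÷ (2/1665) = 7492.5.
2¹² = 4096 falls short of 7492.5 but 2¹³ = 8192 reaches it, so n = 13.

13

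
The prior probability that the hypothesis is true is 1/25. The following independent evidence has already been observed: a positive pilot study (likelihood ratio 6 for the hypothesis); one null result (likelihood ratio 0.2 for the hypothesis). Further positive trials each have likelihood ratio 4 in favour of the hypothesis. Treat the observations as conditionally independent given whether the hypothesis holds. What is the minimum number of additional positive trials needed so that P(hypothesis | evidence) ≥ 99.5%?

6

Prior odds = 0.04/0.96 = 1/24.
Combined Bayes factor of the evidence already in hand = 6 × 0.2 = 1.2.
Odds after that evidence = (1/24) × 1.2 = 0.05.
Target odds = 0.995/0.005 = 199.
Need 4ⁿ ≥ 199 ÷ 0.05 = 3980.
4⁵ = 1024 falls short of 3980 but 4⁶ = 4096 reaches it, so n = 6.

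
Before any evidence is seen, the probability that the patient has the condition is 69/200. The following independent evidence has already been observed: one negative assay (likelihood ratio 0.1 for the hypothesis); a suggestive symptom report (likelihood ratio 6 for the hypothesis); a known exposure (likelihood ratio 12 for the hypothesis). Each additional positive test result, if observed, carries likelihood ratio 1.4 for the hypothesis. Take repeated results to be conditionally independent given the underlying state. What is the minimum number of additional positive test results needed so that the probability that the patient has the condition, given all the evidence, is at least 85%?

Prior odds = 0.345/0.655 = 69/131.
Combined Bayes factor of the evidence already in hand = 0.1 × 6 × 12 = 7.2.
Odds after that evidence = (69/131) × 7.2 = 2484/655.
Target odds = 0.85/0.15 = 17/3.
Need 1.4ⁿ ≥ 17/3 ÷ (2484/655) = 11135/7452.
1.4¹ = 1.4 falls short of 11135/7452 but 1.4² = 1.96 reaches it, so n = 2.

2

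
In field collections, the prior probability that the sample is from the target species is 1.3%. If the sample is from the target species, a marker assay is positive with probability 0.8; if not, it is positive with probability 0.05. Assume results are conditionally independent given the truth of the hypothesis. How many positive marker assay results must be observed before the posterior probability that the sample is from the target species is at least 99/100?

4

Prior odds = 0.013/0.987 = 13/987.
Likelihood ratio of a positive = 0.8/0.05 = 16.
Target posterior odds = 0.99/0.01 = 99.
Require 16ⁿ ≥ 99 ÷ (13/987) = 97713/13.
16³ = 4096 falls short of 97713/13 but 16⁴ = 65536 reaches it, so n = 4.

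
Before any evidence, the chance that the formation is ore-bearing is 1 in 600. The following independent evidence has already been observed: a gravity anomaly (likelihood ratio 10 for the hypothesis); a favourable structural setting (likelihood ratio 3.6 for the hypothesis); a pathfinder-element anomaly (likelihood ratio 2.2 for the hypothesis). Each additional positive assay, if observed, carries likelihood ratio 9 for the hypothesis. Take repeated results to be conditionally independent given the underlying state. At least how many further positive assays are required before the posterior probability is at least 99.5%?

4

Prior odds = (1/600)/(599/600) = 1/599.
Combined Bayes factor of the evidence already in hand = 10 × 3.6 × 2.2 = 79.2.
Odds after that evidence = (1/599) × 79.2 = 396/2995.
Target odds = 0.995/0.005 = 199.
Need 9ⁿ ≥ 199 ÷ (396/2995) = 596005/396.
9³ = 729 falls short of 596005/396 but 9⁴ = 6561 reaches it, so n = 4.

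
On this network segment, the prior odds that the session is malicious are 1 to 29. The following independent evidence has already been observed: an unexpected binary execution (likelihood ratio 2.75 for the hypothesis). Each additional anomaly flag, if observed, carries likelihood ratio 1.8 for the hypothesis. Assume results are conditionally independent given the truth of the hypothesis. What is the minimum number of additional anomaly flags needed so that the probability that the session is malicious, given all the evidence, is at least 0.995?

14

Prior odds = 1/29.
Bayes factor of the evidence already in hand = 2.75.
Odds after that evidence = (1/29) × 2.75 = 11/116.
Target odds = 0.995/0.005 = 199.
Need 1.8ⁿ ≥ 199 ÷ (11/116) = 23084/11.
1.8¹³ ≈2082.3 falls short of 23084/11 but 1.8¹⁴ ≈3748.13 reaches it, so n = 14.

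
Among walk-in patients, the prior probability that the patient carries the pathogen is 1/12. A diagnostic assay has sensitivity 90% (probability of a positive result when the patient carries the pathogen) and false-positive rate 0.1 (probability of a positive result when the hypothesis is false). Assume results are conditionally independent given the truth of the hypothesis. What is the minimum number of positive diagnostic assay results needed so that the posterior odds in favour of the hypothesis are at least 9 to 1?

Prior odds: (1/12) ÷ (11/12) = 1/11.
Likelihood ratio of a positive result = 0.9/0.1 = 9.
Target odds = 9.
Require 9ⁿ ≥ 9 ÷ (1/11) = 99.
9² = 81 falls short of 99 but 9³ = 729 reaches it, so n = 3.

3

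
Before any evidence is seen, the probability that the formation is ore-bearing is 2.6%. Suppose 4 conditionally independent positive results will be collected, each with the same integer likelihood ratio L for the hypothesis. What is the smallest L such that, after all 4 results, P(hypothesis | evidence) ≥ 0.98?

7

Prior odds = 0.026/0.974 = 13/487.
Target odds = 0.98/0.02 = 49.
Need L⁴ ≥ 49 ÷ (13/487) = 23863/13.
6⁴ = 1296 < 23863/13 ≤ 2401 = 7⁴, so L = 7.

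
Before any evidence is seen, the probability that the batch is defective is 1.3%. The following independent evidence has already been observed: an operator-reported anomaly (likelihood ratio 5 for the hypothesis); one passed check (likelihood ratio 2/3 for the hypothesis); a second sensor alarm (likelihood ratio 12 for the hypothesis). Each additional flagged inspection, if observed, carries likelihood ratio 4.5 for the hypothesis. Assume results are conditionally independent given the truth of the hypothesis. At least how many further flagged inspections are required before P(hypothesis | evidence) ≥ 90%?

2

Prior odds = 0.013/0.987 = 13/987.
Combined Bayes factor of the evidence already in hand = 5 × (2/3) × 12 = 40.
Odds after that evidence = (13/987) × 40 = 520/987.
Target odds = 0.9/0.1 = 9.
Need 4.5ⁿ ≥ 9 ÷ (520/987) = 8883/520.
4.5¹ = 4.5 falls short of 8883/520 but 4.5² = 20.25 reaches it, so n = 2.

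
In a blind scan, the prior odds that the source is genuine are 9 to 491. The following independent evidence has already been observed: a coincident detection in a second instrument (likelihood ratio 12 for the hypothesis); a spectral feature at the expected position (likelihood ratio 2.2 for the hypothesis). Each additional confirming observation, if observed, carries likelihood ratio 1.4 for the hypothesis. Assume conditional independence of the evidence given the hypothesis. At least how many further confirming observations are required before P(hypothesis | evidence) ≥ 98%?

14

Prior odds = 9/491.
Combined Bayes factor of the evidence already in hand = 12 × 2.2 = 26.4.
Odds after that evidence = (9/491) × 26.4 = 1188/2455.
Target odds = 0.98/0.02 = 49.
Need 1.4ⁿ ≥ 49 ÷ (1188/2455) = 120295/1188.
1.4¹³ ≈79.3715 falls short of 120295/1188 but 1.4¹⁴ ≈111.12 reaches it, so n = 14.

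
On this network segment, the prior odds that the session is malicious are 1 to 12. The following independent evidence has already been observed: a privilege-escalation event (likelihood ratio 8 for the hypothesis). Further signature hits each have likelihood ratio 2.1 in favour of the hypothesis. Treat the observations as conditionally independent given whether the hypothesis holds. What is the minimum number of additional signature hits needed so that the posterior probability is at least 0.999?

10

Prior odds = 1/12.
Bayes factor of the evidence already in hand = 8.
Odds after that evidence = (1/12) × 8 = 2/3.
Target odds = 0.999/0.001 = 999.
Need 2.1ⁿ ≥ 999 ÷ (2/3) = 1498.5.
2.1⁹ ≈794.28 falls short of 1498.5 but 2.1¹⁰ ≈1667.99 reaches it, so n = 10.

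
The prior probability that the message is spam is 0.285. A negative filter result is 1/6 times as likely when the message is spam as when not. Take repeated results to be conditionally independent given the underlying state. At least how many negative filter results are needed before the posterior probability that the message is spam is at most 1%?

3

Prior odds: 0.285 ÷ 0.715 = 57/143.
Likelihood ratio per negative filter result = 1/6.
Target posterior odds = 0.01/0.99 = 1/99.
Require (1/6)ⁿ ≤ 1/99 ÷ (57/143) = 13/513.
(1/6)² = 1/36 is still above 13/513 but (1/6)³ = 1/216 is at or below it, so n = 3.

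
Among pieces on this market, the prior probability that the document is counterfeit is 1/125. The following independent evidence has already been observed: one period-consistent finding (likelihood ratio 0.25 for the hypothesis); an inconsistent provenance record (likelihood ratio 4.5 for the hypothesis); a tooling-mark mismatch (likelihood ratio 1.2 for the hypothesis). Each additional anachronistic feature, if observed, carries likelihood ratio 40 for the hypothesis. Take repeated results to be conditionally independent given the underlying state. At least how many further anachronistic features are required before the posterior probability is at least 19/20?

Prior odds = 0.008/0.992 = 1/124.
Combined Bayes factor of the evidence already in hand = 0.25 × 4.5 × 1.2 = 1.35.
Odds after that evidence = (1/124) × 1.35 = 27/2480.
Target odds = 0.95/0.05 = 19.
Need 40ⁿ ≥ 19 ÷ (27/2480) = 47120/27.
40² = 1600 falls short of 47120/27 but 40³ = 64000 reaches it, so n = 3.

3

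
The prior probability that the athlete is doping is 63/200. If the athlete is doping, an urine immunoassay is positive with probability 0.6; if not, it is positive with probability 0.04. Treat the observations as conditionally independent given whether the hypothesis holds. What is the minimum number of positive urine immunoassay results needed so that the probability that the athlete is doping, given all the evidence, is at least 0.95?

Prior odds = 0.315/0.685 = 63/137.
Likelihood ratio of a positive = 0.6/0.04 = 15.
Target odds: 0.95 ÷ 0.05 = 19.
Require 15ⁿ ≥ 19 ÷ (63/137) = 2603/63.
15¹ = 15 falls short of 2603/63 but 15² = 225 reaches it, so n = 2.

2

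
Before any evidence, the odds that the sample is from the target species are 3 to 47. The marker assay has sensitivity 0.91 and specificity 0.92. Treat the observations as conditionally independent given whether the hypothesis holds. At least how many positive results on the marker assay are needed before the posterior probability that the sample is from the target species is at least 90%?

3

Prior odds = 3/47.
False-positive rate = 1 − 0.92 = 0.08; likelihood ratio of a positive = 0.91/0.08 = 11.375.
Target odds: 0.9 ÷ 0.1 = 9.
Require 11.375ⁿ ≥ 9 ÷ (3/47) = 141.
11.375² = 129.390625 falls short of 141 but 11.375³ = 753571/512 reaches it, so n = 3.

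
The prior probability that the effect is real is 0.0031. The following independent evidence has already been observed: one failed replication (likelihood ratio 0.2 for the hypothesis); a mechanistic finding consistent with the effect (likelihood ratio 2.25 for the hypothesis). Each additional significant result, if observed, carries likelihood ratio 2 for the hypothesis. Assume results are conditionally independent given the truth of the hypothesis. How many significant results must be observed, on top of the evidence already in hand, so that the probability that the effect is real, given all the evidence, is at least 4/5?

Prior odds = 0.0031/0.9969 = 31/9969.
Combined Bayes factor of the evidence already in hand = 0.2 × 2.25 = 0.45.
Odds after that evidence = (31/9969) × 0.45 = 93/66460.
Target odds = 0.8/0.2 = 4.
Need 2ⁿ ≥ 4 ÷ (93/66460) = 265840/93.
2¹¹ = 2048 falls short of 265840/93 but 2¹² = 4096 reaches it, so n = 12.

12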